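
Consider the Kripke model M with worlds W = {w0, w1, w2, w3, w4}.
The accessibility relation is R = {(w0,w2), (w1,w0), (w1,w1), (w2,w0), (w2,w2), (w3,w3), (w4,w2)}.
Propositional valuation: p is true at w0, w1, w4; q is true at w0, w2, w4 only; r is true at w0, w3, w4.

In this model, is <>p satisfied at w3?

At w3: <>p requires p at some successor in {w3}.
  At w3: p is false.
So <>p is false at w3.

No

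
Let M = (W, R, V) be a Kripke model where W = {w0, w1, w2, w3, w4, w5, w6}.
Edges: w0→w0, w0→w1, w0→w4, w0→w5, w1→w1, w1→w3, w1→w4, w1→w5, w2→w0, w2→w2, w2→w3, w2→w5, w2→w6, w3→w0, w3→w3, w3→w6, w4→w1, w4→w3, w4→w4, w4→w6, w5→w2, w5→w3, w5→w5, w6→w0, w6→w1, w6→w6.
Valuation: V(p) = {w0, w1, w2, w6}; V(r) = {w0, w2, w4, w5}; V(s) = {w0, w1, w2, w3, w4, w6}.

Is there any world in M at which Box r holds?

No

Let φ = Box r. Evaluate φ at each world:
  w0 (successors {w0, w1, w4, w5}): φ is false.
  w1 (successors {w1, w3, w4, w5}): φ is false.
  w2 (successors {w0, w2, w3, w5, w6}): φ is false.
  w3 (successors {w0, w3, w6}): φ is false.
  w4 (successors {w1, w3, w4, w6}): φ is false.
  w5 (successors {w2, w3, w5}): φ is false.
  w6 (successors {w0, w1, w6}): φ is false.
For instance, at w0:
  At w0: Box r requires r at every successor {w0, w1, w4, w5}.
    r fails at w1, so Box r is false at w0.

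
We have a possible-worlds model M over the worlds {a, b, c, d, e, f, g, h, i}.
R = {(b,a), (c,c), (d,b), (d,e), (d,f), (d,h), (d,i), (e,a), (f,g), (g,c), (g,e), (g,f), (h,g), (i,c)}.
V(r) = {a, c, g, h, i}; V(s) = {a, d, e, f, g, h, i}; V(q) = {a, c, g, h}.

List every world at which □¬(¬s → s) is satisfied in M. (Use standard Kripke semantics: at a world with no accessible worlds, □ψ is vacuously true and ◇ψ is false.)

a, c, i

Recall that □ψ holds at a world iff ψ holds at every accessible world, and ◇ψ holds iff ψ holds at some accessible world.
Let φ = □¬(¬s → s). Evaluate φ at each world:
  a (successors ∅): φ is true.
  b (successors {a}): φ is false.
  c (successors {c}): φ is true.
  d (successors {b, e, f, h, i}): φ is false.
  e (successors {a}): φ is false.
  f (successors {g}): φ is false.
  g (successors {c, e, f}): φ is false.
  h (successors {g}): φ is false.
  i (successors {c}): φ is true.
For instance, at e:
  At e: □¬(¬s → s) requires ¬(¬s → s) at every successor {a}.
    ¬(¬s → s) fails at a, so □¬(¬s → s) is false at e.
Satisfying worlds: {a, c, i}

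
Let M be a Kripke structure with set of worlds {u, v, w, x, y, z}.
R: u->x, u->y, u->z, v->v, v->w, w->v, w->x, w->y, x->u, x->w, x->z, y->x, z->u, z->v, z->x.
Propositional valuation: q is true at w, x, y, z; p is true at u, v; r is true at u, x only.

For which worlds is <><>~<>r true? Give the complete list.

Recall that <>ψ holds at a world iff ψ holds at some accessible world.
Let φ = <><>~<>r. Evaluate φ at each world:
  u (successors {x, y, z}): φ is true.
  v (successors {v, w}): φ is true.
  w (successors {v, x, y}): φ is true.
  x (successors {u, w, z}): φ is true.
  y (successors {x}): φ is false.
  z (successors {u, v, x}): φ is true.
For instance, at x:
  At x: <><>~<>r requires <>~<>r at some successor in {u, w, z}.
    <>~<>r holds at w, so <><>~<>r is true at x.
      At w: <>~<>r requires ~<>r at some successor in {v, x, y}.
        ~<>r holds at v, so <>~<>r is true at w.
Satisfying worlds: {u, v, w, x, z}

u, v, w, x, z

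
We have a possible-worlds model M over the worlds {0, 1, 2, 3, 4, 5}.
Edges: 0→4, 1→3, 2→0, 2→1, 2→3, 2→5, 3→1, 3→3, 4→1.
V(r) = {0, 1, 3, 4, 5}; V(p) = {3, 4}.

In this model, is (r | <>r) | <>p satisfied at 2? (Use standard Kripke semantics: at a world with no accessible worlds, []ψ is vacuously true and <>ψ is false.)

At 2: r | <>r is true, <>p is true, so (r | <>r) | <>p is true.
  At 2: r is false, <>r is true, so r | <>r is true.
    At 2: <>r requires r at some successor in {0, 1, 3, 5}.
      r holds at 0, so <>r is true at 2.
  At 2: <>p requires p at some successor in {0, 1, 3, 5}.
    p holds at 3, so <>p is true at 2.

Yes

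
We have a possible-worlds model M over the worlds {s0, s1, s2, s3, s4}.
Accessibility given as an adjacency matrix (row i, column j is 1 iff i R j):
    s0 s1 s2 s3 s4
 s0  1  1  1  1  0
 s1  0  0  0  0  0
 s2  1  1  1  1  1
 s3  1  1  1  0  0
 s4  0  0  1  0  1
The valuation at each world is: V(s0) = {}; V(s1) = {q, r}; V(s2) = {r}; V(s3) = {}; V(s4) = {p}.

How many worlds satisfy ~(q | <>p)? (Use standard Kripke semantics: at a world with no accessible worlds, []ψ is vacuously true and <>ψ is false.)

Recall that <>ψ holds at a world iff ψ holds at some accessible world.
Let φ = ~(q | <>p). Evaluate φ at each world:
  s0 (successors {s0, s1, s2, s3}): φ is true.
  s1 (successors ∅): φ is false.
  s2 (successors {s0, s1, s2, s3, s4}): φ is false.
  s3 (successors {s0, s1, s2}): φ is true.
  s4 (successors {s2, s4}): φ is false.
For instance, at s3:
  At s3: q | <>p is false, so ~(q | <>p) is true.
    At s3: q is false, <>p is false, so q | <>p is false.
      At s3: <>p requires p at some successor in {s0, s1, s2}.
        At s0: p is false.
        At s1: p is false.
        At s2: p is false.
      So <>p is false at s3.
Satisfying worlds: {s0, s3}

2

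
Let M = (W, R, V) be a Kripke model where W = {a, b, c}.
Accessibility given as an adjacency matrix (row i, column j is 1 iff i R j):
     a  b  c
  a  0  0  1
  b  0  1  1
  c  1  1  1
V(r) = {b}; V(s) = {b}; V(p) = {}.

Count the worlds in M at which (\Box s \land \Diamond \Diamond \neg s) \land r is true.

Let φ = (\Box s \land \Diamond \Diamond \neg s) \land r. Evaluate φ at each world:
  a (successors {c}): φ is false.
  b (successors {b, c}): φ is false.
  c (successors {a, b, c}): φ is false.
For instance, at b:
  At b: \Box s \land \Diamond \Diamond \neg s is false, r is true, so (\Box s \land \Diamond \Diamond \neg s) \land r is false.
    At b: \Box s is false, \Diamond \Diamond \neg s is true, so \Box s \land \Diamond \Diamond \neg s is false.
      At b: \Box s requires s at every successor {b, c}.
        s fails at c, so \Box s is false at b.
      At b: \Diamond \Diamond \neg s requires \Diamond \neg s at some successor in {b, c}.
        \Diamond \neg s holds at b, so \Diamond \Diamond \neg s is true at b.
Satisfying worlds: none.

0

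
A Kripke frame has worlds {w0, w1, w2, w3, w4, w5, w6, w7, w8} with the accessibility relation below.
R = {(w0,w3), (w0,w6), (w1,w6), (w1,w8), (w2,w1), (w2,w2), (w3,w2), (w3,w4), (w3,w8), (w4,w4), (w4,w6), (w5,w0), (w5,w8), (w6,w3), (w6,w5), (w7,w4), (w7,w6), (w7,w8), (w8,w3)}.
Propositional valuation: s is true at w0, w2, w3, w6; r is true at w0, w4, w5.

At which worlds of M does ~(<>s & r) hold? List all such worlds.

w1, w2, w3, w6, w7, w8

Let φ = ~(<>s & r). Evaluate φ at each world:
  w0 (successors {w3, w6}): φ is false.
  w1 (successors {w6, w8}): φ is true.
  w2 (successors {w1, w2}): φ is true.
  w3 (successors {w2, w4, w8}): φ is true.
  w4 (successors {w4, w6}): φ is false.
  w5 (successors {w0, w8}): φ is false.
  w6 (successors {w3, w5}): φ is true.
  w7 (successors {w4, w6, w8}): φ is true.
  w8 (successors {w3}): φ is true.
For instance, at w7:
  At w7: <>s & r is false, so ~(<>s & r) is true.
    At w7: <>s is true, r is false, so <>s & r is false.
      At w7: <>s requires s at some successor in {w4, w6, w8}.
        s holds at w6, so <>s is true at w7.
Satisfying worlds: {w1, w2, w3, w6, w7, w8}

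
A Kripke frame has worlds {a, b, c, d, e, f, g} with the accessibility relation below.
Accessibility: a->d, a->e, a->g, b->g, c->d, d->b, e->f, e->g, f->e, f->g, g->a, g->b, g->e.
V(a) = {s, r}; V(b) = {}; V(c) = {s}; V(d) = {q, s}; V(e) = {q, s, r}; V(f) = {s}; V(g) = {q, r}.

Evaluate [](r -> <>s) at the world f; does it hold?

Yes

Recall that []ψ holds at a world iff ψ holds at every accessible world, and <>ψ holds iff ψ holds at some accessible world.
At f: [](r -> <>s) requires r -> <>s at every successor {e, g}.
    At e: r is true, <>s is true, so r -> <>s is true.
      At e: <>s requires s at some successor in {f, g}.
        s holds at f, so <>s is true at e.
    At g: r is true, <>s is true, so r -> <>s is true.
      At g: <>s requires s at some successor in {a, b, e}.
        s holds at a, so <>s is true at g.
So [](r -> <>s) is true at f.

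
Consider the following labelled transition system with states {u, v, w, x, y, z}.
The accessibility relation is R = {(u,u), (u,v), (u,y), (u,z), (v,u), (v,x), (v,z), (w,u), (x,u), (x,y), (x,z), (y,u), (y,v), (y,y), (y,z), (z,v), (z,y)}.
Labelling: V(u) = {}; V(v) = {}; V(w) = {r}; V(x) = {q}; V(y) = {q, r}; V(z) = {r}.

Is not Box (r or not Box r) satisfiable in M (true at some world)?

Let φ = not Box (r or not Box r). Evaluate φ at each world:
  u (successors {u, v, y, z}): φ is false.
  v (successors {u, x, z}): φ is false.
  w (successors {u}): φ is false.
  x (successors {u, y, z}): φ is false.
  y (successors {u, v, y, z}): φ is false.
  z (successors {v, y}): φ is false.
For instance, at z:
  At z: Box (r or not Box r) is true, so not Box (r or not Box r) is false.
    At z: Box (r or not Box r) requires r or not Box r at every successor {v, y}.
      At v: r or not Box r is true.
      At y: r or not Box r is true.
    So Box (r or not Box r) is true at z.

No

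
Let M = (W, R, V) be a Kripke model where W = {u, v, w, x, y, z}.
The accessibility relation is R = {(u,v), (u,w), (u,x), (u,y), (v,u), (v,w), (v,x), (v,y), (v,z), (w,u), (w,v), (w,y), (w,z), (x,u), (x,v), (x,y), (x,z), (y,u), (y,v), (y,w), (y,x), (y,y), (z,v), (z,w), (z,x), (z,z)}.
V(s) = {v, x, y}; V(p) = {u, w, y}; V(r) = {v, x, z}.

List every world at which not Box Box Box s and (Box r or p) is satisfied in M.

u, w, y

Let φ = not Box Box Box s and (Box r or p). Evaluate φ at each world:
  u (successors {v, w, x, y}): φ is true.
  v (successors {u, w, x, y, z}): φ is false.
  w (successors {u, v, y, z}): φ is true.
  x (successors {u, v, y, z}): φ is false.
  y (successors {u, v, w, x, y}): φ is true.
  z (successors {v, w, x, z}): φ is false.
For instance, at w:
  At w: not Box Box Box s is true, Box r or p is true, so not Box Box Box s and (Box r or p) is true.
    At w: Box Box Box s is false, so not Box Box Box s is true.
      At w: Box Box Box s requires Box Box s at every successor {u, v, y, z}.
        Box Box s fails at u, so Box Box Box s is false at w.
    At w: Box r is false, p is true, so Box r or p is true.
      At w: Box r requires r at every successor {u, v, y, z}.
        r fails at u, so Box r is false at w.
Satisfying worlds: {u, w, y}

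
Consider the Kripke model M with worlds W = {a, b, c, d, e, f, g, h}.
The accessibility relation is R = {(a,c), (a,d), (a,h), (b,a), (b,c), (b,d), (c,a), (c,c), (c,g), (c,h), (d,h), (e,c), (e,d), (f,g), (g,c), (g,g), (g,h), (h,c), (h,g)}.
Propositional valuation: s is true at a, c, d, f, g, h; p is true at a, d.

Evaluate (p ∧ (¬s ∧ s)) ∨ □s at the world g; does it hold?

At g: p ∧ (¬s ∧ s) is false, □s is true, so (p ∧ (¬s ∧ s)) ∨ □s is true.
  At g: □s requires s at every successor {c, g, h}.
    At c: s is true.
    At g: s is true.
    At h: s is true.
  So □s is true at g.

Yes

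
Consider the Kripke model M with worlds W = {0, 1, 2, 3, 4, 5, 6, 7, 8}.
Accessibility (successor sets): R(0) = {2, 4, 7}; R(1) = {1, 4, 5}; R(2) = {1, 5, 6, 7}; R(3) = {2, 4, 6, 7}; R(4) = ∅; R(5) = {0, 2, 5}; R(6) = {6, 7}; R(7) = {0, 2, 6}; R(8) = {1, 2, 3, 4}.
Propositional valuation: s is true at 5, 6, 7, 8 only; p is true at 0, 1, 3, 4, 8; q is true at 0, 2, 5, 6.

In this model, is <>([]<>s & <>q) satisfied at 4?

No

At 4: no accessible worlds, so <>([]<>s & <>q) is false.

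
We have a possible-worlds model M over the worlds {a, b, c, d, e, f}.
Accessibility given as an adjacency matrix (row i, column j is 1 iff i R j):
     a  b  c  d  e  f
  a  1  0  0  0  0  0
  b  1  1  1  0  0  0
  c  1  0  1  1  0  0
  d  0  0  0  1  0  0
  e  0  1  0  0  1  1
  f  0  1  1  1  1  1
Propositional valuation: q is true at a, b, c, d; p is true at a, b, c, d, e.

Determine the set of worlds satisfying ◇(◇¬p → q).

Recall that ◇ψ holds at a world iff ψ holds at some accessible world.
Let φ = ◇(◇¬p → q). Evaluate φ at each world:
  a (successors {a}): φ is true.
  b (successors {a, b, c}): φ is true.
  c (successors {a, c, d}): φ is true.
  d (successors {d}): φ is true.
  e (successors {b, e, f}): φ is true.
  f (successors {b, c, d, e, f}): φ is true.
For instance, at f:
  At f: ◇(◇¬p → q) requires ◇¬p → q at some successor in {b, c, d, e, f}.
    ◇¬p → q holds at b, so ◇(◇¬p → q) is true at f.
      At b: ◇¬p is false, q is true, so ◇¬p → q is true.
Satisfying worlds: {a, b, c, d, e, f}

a, b, c, d, e, f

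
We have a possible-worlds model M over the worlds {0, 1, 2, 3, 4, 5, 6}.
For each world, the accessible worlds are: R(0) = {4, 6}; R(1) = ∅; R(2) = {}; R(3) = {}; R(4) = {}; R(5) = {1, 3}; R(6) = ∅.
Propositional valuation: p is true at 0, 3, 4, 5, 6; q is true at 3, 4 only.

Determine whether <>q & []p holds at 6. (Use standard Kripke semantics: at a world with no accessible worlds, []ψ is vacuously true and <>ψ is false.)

Recall that []ψ holds at a world iff ψ holds at every accessible world, and <>ψ holds iff ψ holds at some accessible world.
At 6: <>q is false, []p is true, so <>q & []p is false.
  At 6: no accessible worlds, so <>q is false.
  At 6: no accessible worlds, so []p holds vacuously.

No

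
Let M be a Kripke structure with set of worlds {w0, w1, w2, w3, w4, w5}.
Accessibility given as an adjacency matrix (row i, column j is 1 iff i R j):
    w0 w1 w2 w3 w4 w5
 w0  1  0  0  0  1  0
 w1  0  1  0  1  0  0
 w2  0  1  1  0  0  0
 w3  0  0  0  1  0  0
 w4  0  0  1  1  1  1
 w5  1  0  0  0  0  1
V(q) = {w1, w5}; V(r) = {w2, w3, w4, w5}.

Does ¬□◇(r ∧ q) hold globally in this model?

Yes

Recall that □ψ holds at a world iff ψ holds at every accessible world, and ◇ψ holds iff ψ holds at some accessible world.
Let φ = ¬□◇(r ∧ q). Evaluate φ at each world:
  w0 (successors {w0, w4}): φ is true.
  w1 (successors {w1, w3}): φ is true.
  w2 (successors {w1, w2}): φ is true.
  w3 (successors {w3}): φ is true.
  w4 (successors {w2, w3, w4, w5}): φ is true.
  w5 (successors {w0, w5}): φ is true.
For instance, at w5:
  At w5: □◇(r ∧ q) is false, so ¬□◇(r ∧ q) is true.
    At w5: □◇(r ∧ q) requires ◇(r ∧ q) at every successor {w0, w5}.
      ◇(r ∧ q) fails at w0, so □◇(r ∧ q) is false at w5.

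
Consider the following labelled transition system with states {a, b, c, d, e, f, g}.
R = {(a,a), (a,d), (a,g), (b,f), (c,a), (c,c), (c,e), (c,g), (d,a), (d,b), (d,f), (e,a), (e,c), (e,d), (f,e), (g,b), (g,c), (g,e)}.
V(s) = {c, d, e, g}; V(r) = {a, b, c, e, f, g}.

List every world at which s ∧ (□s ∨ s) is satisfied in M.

Let φ = s ∧ (□s ∨ s). Evaluate φ at each world:
  a (successors {a, d, g}): φ is false.
  b (successors {f}): φ is false.
  c (successors {a, c, e, g}): φ is true.
  d (successors {a, b, f}): φ is true.
  e (successors {a, c, d}): φ is true.
  f (successors {e}): φ is false.
  g (successors {b, c, e}): φ is true.
For instance, at a:
  At a: s is false, □s ∨ s is false, so s ∧ (□s ∨ s) is false.
    At a: □s is false, s is false, so □s ∨ s is false.
      At a: □s requires s at every successor {a, d, g}.
        s fails at a, so □s is false at a.
Satisfying worlds: {c, d, e, g}

c, d, e, g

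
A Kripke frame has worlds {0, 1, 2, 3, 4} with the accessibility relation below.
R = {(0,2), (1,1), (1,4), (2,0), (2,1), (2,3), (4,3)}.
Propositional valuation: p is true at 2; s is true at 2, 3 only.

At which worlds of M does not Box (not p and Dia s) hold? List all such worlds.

Let φ = not Box (not p and Dia s). Evaluate φ at each world:
  0 (successors {2}): φ is true.
  1 (successors {1, 4}): φ is true.
  2 (successors {0, 1, 3}): φ is true.
  3 (successors ∅): φ is false.
  4 (successors {3}): φ is true.
For instance, at 4:
  At 4: Box (not p and Dia s) is false, so not Box (not p and Dia s) is true.
    At 4: Box (not p and Dia s) requires not p and Dia s at every successor {3}.
      not p and Dia s fails at 3, so Box (not p and Dia s) is false at 4.
Satisfying worlds: {0, 1, 2, 4}

0, 1, 2, 4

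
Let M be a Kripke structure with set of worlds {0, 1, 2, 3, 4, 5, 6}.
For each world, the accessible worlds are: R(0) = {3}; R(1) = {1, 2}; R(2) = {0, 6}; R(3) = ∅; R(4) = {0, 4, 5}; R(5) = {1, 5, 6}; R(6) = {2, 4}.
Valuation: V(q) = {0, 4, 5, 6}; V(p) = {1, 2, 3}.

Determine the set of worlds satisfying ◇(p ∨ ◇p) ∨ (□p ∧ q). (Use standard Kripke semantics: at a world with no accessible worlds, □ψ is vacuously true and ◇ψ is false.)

Let φ = ◇(p ∨ ◇p) ∨ (□p ∧ q). Evaluate φ at each world:
  0 (successors {3}): φ is true.
  1 (successors {1, 2}): φ is true.
  2 (successors {0, 6}): φ is true.
  3 (successors ∅): φ is false.
  4 (successors {0, 4, 5}): φ is true.
  5 (successors {1, 5, 6}): φ is true.
  6 (successors {2, 4}): φ is true.
For instance, at 5:
  At 5: ◇(p ∨ ◇p) is true, □p ∧ q is false, so ◇(p ∨ ◇p) ∨ (□p ∧ q) is true.
    At 5: ◇(p ∨ ◇p) requires p ∨ ◇p at some successor in {1, 5, 6}.
      p ∨ ◇p holds at 1, so ◇(p ∨ ◇p) is true at 5.
    At 5: □p is false, q is true, so □p ∧ q is false.
      At 5: □p requires p at every successor {1, 5, 6}.
        p fails at 5, so □p is false at 5.
Satisfying worlds: {0, 1, 2, 4, 5, 6}

0, 1, 2, 4, 5, 6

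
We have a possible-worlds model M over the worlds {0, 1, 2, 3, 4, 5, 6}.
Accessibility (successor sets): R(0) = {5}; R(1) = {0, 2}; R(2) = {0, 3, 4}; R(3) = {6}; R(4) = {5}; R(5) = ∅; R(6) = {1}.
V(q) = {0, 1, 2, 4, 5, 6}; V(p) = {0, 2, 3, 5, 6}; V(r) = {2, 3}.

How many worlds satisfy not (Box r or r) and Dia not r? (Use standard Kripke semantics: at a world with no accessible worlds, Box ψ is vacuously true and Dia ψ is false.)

Let φ = not (Box r or r) and Dia not r. Evaluate φ at each world:
  0 (successors {5}): φ is true.
  1 (successors {0, 2}): φ is true.
  2 (successors {0, 3, 4}): φ is false.
  3 (successors {6}): φ is false.
  4 (successors {5}): φ is true.
  5 (successors ∅): φ is false.
  6 (successors {1}): φ is true.
For instance, at 0:
  At 0: not (Box r or r) is true, Dia not r is true, so not (Box r or r) and Dia not r is true.
    At 0: Box r or r is false, so not (Box r or r) is true.
      At 0: Box r is false, r is false, so Box r or r is false.
    At 0: Dia not r requires not r at some successor in {5}.
      not r holds at 5, so Dia not r is true at 0.
Satisfying worlds: {0, 1, 4, 6}

4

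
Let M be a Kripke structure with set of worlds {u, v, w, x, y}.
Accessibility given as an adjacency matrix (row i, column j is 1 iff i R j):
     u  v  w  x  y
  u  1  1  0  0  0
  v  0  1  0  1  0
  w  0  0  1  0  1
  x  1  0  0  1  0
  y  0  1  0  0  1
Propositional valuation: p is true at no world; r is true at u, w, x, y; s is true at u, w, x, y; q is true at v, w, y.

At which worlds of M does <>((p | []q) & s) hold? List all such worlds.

w, y

Recall that []ψ holds at a world iff ψ holds at every accessible world, and <>ψ holds iff ψ holds at some accessible world.
Let φ = <>((p | []q) & s). Evaluate φ at each world:
  u (successors {u, v}): φ is false.
  v (successors {v, x}): φ is false.
  w (successors {w, y}): φ is true.
  x (successors {u, x}): φ is false.
  y (successors {v, y}): φ is true.
For instance, at y:
  At y: <>((p | []q) & s) requires (p | []q) & s at some successor in {v, y}.
    (p | []q) & s holds at y, so <>((p | []q) & s) is true at y.
      At y: p | []q is true, s is true, so (p | []q) & s is true.
Satisfying worlds: {w, y}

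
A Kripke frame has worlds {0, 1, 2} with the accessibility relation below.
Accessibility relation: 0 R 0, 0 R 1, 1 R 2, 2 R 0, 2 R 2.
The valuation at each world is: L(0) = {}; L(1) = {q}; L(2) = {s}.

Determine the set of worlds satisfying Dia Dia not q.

0, 1, 2

Let φ = Dia Dia not q. Evaluate φ at each world:
  0 (successors {0, 1}): φ is true.
  1 (successors {2}): φ is true.
  2 (successors {0, 2}): φ is true.
For instance, at 1:
  At 1: Dia Dia not q requires Dia not q at some successor in {2}.
    Dia not q holds at 2, so Dia Dia not q is true at 1.
      At 2: Dia not q requires not q at some successor in {0, 2}.
        not q holds at 0, so Dia not q is true at 2.
Satisfying worlds: {0, 1, 2}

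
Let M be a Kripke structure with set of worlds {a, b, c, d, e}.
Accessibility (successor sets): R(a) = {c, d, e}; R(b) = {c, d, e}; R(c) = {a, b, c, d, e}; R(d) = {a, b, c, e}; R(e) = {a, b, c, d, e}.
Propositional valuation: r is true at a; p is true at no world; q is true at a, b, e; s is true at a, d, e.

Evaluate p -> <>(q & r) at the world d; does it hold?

Yes

At d: p is false, <>(q & r) is true, so p -> <>(q & r) is true.
  At d: <>(q & r) requires q & r at some successor in {a, b, c, e}.
    q & r holds at a, so <>(q & r) is true at d.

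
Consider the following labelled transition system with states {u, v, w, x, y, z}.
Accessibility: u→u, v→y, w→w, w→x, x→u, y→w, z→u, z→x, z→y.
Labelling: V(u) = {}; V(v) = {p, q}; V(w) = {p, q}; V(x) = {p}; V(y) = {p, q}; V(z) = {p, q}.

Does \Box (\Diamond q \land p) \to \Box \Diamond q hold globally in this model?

Yes

Let φ = \Box (\Diamond q \land p) \to \Box \Diamond q. Evaluate φ at each world:
  u (successors {u}): φ is true.
  v (successors {y}): φ is true.
  w (successors {w, x}): φ is true.
  x (successors {u}): φ is true.
  y (successors {w}): φ is true.
  z (successors {u, x, y}): φ is true.
For instance, at u:
  At u: \Box (\Diamond q \land p) is false, \Box \Diamond q is false, so \Box (\Diamond q \land p) \to \Box \Diamond q is true.
    At u: \Box (\Diamond q \land p) requires \Diamond q \land p at every successor {u}.
      \Diamond q \land p fails at u, so \Box (\Diamond q \land p) is false at u.
    At u: \Box \Diamond q requires \Diamond q at every successor {u}.
      \Diamond q fails at u, so \Box \Diamond q is false at u.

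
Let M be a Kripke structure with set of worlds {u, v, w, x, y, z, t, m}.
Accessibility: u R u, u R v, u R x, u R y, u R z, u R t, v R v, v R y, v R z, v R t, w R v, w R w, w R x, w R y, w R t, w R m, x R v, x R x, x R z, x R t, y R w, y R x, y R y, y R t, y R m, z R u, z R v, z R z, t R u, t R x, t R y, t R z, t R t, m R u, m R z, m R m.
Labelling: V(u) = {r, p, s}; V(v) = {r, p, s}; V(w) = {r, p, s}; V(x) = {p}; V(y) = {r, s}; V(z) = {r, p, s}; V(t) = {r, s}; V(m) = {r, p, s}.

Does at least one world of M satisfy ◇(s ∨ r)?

Recall that ◇ψ holds at a world iff ψ holds at some accessible world.
Let φ = ◇(s ∨ r). Evaluate φ at each world:
  u (successors {u, v, x, y, z, t}): φ is true.
  v (successors {v, y, z, t}): φ is true.
  w (successors {v, w, x, y, t, m}): φ is true.
  x (successors {v, x, z, t}): φ is true.
  y (successors {w, x, y, t, m}): φ is true.
  z (successors {u, v, z}): φ is true.
  t (successors {u, x, y, z, t}): φ is true.
  m (successors {u, z, m}): φ is true.
Detail at u (witness):
  At u: ◇(s ∨ r) requires s ∨ r at some successor in {u, v, x, y, z, t}.
    s ∨ r holds at u, so ◇(s ∨ r) is true at u.

Yes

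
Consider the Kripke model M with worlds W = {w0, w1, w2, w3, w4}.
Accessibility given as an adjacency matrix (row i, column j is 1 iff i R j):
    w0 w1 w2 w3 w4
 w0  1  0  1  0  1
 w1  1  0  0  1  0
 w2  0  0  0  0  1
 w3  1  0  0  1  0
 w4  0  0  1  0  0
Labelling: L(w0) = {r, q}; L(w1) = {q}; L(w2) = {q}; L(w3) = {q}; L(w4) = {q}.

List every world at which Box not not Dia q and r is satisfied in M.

Let φ = Box not not Dia q and r. Evaluate φ at each world:
  w0 (successors {w0, w2, w4}): φ is true.
  w1 (successors {w0, w3}): φ is false.
  w2 (successors {w4}): φ is false.
  w3 (successors {w0, w3}): φ is false.
  w4 (successors {w2}): φ is false.
For instance, at w0:
  At w0: Box not not Dia q is true, r is true, so Box not not Dia q and r is true.
    At w0: Box not not Dia q requires not not Dia q at every successor {w0, w2, w4}.
      At w0: not not Dia q is true.
      At w2: not not Dia q is true.
      At w4: not not Dia q is true.
    So Box not not Dia q is true at w0.
Satisfying worlds: {w0}

w0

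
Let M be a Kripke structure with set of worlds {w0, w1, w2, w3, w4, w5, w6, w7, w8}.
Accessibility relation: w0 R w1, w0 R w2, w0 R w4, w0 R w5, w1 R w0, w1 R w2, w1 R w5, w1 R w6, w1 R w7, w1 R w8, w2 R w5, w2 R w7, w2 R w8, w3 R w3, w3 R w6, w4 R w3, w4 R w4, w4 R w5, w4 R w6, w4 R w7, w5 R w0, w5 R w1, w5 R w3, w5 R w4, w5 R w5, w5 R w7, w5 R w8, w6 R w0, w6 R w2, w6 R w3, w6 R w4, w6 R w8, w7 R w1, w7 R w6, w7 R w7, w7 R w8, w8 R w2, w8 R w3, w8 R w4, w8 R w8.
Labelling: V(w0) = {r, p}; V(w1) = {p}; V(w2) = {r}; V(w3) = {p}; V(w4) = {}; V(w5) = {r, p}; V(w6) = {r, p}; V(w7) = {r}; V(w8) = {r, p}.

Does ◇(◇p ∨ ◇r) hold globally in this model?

Let φ = ◇(◇p ∨ ◇r). Evaluate φ at each world:
  w0 (successors {w1, w2, w4, w5}): φ is true.
  w1 (successors {w0, w2, w5, w6, w7, w8}): φ is true.
  w2 (successors {w5, w7, w8}): φ is true.
  w3 (successors {w3, w6}): φ is true.
  w4 (successors {w3, w4, w5, w6, w7}): φ is true.
  w5 (successors {w0, w1, w3, w4, w5, w7, w8}): φ is true.
  w6 (successors {w0, w2, w3, w4, w8}): φ is true.
  w7 (successors {w1, w6, w7, w8}): φ is true.
  w8 (successors {w2, w3, w4, w8}): φ is true.
For instance, at w4:
  At w4: ◇(◇p ∨ ◇r) requires ◇p ∨ ◇r at some successor in {w3, w4, w5, w6, w7}.
    ◇p ∨ ◇r holds at w3, so ◇(◇p ∨ ◇r) is true at w4.
      At w3: ◇p is true, ◇r is true, so ◇p ∨ ◇r is true.

Yes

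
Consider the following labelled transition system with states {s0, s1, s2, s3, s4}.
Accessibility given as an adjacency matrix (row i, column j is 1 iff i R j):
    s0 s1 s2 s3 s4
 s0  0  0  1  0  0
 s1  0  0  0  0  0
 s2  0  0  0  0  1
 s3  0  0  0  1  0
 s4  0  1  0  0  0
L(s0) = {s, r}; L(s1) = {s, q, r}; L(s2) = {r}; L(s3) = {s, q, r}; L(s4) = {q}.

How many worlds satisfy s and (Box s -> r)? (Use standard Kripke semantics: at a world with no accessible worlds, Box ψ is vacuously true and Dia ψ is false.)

3

Let φ = s and (Box s -> r). Evaluate φ at each world:
  s0 (successors {s2}): φ is true.
  s1 (successors ∅): φ is true.
  s2 (successors {s4}): φ is false.
  s3 (successors {s3}): φ is true.
  s4 (successors {s1}): φ is false.
For instance, at s4:
  At s4: s is false, Box s -> r is false, so s and (Box s -> r) is false.
    At s4: Box s is true, r is false, so Box s -> r is false.
      At s4: Box s requires s at every successor {s1}.
        At s1: s is true.
      So Box s is true at s4.
Satisfying worlds: {s0, s1, s3}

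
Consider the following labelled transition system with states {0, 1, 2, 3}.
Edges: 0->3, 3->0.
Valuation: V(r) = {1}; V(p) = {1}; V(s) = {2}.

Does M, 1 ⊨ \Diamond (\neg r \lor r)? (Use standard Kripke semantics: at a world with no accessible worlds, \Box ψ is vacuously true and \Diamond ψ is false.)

Recall that \Diamond ψ holds at a world iff ψ holds at some accessible world.
At 1: no accessible worlds, so \Diamond (\neg r \lor r) is false.

No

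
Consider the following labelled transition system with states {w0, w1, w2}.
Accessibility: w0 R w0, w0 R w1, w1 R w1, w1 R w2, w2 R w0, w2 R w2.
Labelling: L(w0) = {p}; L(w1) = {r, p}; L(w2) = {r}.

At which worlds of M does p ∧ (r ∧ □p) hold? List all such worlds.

none

Let φ = p ∧ (r ∧ □p). Evaluate φ at each world:
  w0 (successors {w0, w1}): φ is false.
  w1 (successors {w1, w2}): φ is false.
  w2 (successors {w0, w2}): φ is false.
For instance, at w2:
  At w2: p is false, r ∧ □p is false, so p ∧ (r ∧ □p) is false.
    At w2: r is true, □p is false, so r ∧ □p is false.
      At w2: □p requires p at every successor {w0, w2}.
        p fails at w2, so □p is false at w2.
Satisfying worlds: none.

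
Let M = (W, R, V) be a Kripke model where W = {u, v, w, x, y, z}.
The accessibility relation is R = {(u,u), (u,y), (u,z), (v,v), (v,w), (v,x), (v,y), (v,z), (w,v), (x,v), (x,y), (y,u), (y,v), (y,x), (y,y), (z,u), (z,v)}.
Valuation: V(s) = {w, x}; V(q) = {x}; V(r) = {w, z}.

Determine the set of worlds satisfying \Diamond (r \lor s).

u, v, y

Let φ = \Diamond (r \lor s). Evaluate φ at each world:
  u (successors {u, y, z}): φ is true.
  v (successors {v, w, x, y, z}): φ is true.
  w (successors {v}): φ is false.
  x (successors {v, y}): φ is false.
  y (successors {u, v, x, y}): φ is true.
  z (successors {u, v}): φ is false.
For instance, at w:
  At w: \Diamond (r \lor s) requires r \lor s at some successor in {v}.
    At v: r \lor s is false.
  So \Diamond (r \lor s) is false at w.
Satisfying worlds: {u, v, y}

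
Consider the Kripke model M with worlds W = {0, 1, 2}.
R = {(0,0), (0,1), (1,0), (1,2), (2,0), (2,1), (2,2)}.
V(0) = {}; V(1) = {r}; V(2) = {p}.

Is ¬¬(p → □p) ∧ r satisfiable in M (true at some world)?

Yes

Let φ = ¬¬(p → □p) ∧ r. Evaluate φ at each world:
  0 (successors {0, 1}): φ is false.
  1 (successors {0, 2}): φ is true.
  2 (successors {0, 1, 2}): φ is false.
Detail at 1 (witness):
  At 1: ¬¬(p → □p) is true, r is true, so ¬¬(p → □p) ∧ r is true.
    At 1: ¬(p → □p) is false, so ¬¬(p → □p) is true.
      At 1: p → □p is true, so ¬(p → □p) is false.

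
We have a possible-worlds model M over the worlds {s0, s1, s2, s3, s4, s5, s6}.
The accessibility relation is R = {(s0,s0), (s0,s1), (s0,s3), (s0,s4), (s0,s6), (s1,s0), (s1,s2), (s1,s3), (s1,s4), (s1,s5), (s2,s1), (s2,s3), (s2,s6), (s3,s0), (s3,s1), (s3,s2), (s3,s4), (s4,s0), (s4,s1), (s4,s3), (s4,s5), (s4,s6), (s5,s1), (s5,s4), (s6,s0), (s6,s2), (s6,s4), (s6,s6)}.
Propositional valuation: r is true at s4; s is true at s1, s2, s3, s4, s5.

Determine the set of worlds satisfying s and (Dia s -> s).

s1, s2, s3, s4, s5

Let φ = s and (Dia s -> s). Evaluate φ at each world:
  s0 (successors {s0, s1, s3, s4, s6}): φ is false.
  s1 (successors {s0, s2, s3, s4, s5}): φ is true.
  s2 (successors {s1, s3, s6}): φ is true.
  s3 (successors {s0, s1, s2, s4}): φ is true.
  s4 (successors {s0, s1, s3, s5, s6}): φ is true.
  s5 (successors {s1, s4}): φ is true.
  s6 (successors {s0, s2, s4, s6}): φ is false.
For instance, at s6:
  At s6: s is false, Dia s -> s is false, so s and (Dia s -> s) is false.
    At s6: Dia s is true, s is false, so Dia s -> s is false.
      At s6: Dia s requires s at some successor in {s0, s2, s4, s6}.
        s holds at s2, so Dia s is true at s6.
Satisfying worlds: {s1, s2, s3, s4, s5}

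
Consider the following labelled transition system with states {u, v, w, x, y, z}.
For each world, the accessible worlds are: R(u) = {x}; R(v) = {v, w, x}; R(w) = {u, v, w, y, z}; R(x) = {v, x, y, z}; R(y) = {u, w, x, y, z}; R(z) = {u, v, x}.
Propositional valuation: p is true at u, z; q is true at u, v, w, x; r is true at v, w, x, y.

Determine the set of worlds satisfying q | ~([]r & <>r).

Let φ = q | ~([]r & <>r). Evaluate φ at each world:
  u (successors {x}): φ is true.
  v (successors {v, w, x}): φ is true.
  w (successors {u, v, w, y, z}): φ is true.
  x (successors {v, x, y, z}): φ is true.
  y (successors {u, w, x, y, z}): φ is true.
  z (successors {u, v, x}): φ is true.
For instance, at x:
  At x: q is true, ~([]r & <>r) is true, so q | ~([]r & <>r) is true.
    At x: []r & <>r is false, so ~([]r & <>r) is true.
      At x: []r is false, <>r is true, so []r & <>r is false.
Satisfying worlds: {u, v, w, x, y, z}

u, v, w, x, y, z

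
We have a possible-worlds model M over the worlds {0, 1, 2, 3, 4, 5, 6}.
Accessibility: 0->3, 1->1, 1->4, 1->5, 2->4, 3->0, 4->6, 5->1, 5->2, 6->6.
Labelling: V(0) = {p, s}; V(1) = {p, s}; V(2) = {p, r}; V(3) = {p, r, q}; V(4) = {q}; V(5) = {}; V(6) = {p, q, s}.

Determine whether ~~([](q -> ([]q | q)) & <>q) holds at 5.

No

Recall that []ψ holds at a world iff ψ holds at every accessible world, and <>ψ holds iff ψ holds at some accessible world.
At 5: ~([](q -> ([]q | q)) & <>q) is true, so ~~([](q -> ([]q | q)) & <>q) is false.
  At 5: [](q -> ([]q | q)) & <>q is false, so ~([](q -> ([]q | q)) & <>q) is true.
    At 5: [](q -> ([]q | q)) is true, <>q is false, so [](q -> ([]q | q)) & <>q is false.
      At 5: [](q -> ([]q | q)) requires q -> ([]q | q) at every successor {1, 2}.
        At 1: q -> ([]q | q) is true.
        At 2: q -> ([]q | q) is true.
      So [](q -> ([]q | q)) is true at 5.
      At 5: <>q requires q at some successor in {1, 2}.
        At 1: q is false.
        At 2: q is false.
      So <>q is false at 5.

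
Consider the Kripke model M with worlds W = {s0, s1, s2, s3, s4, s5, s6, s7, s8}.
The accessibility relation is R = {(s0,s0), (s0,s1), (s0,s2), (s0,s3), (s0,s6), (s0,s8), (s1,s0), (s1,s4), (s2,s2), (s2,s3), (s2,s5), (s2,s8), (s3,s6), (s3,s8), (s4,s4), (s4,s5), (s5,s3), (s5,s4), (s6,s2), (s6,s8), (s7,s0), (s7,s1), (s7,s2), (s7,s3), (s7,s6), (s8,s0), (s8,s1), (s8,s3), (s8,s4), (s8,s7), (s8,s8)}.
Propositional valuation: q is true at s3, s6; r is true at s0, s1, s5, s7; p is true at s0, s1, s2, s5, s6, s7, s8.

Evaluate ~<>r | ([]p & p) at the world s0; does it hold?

No

Recall that []ψ holds at a world iff ψ holds at every accessible world, and <>ψ holds iff ψ holds at some accessible world.
At s0: ~<>r is false, []p & p is false, so ~<>r | ([]p & p) is false.
  At s0: <>r is true, so ~<>r is false.
    At s0: <>r requires r at some successor in {s0, s1, s2, s3, s6, s8}.
      r holds at s0, so <>r is true at s0.
  At s0: []p is false, p is true, so []p & p is false.
    At s0: []p requires p at every successor {s0, s1, s2, s3, s6, s8}.
      p fails at s3, so []p is false at s0.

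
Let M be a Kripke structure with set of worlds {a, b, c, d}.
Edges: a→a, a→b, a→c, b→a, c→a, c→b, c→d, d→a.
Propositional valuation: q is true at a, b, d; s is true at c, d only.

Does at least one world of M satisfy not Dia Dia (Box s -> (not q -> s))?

No

Let φ = not Dia Dia (Box s -> (not q -> s)). Evaluate φ at each world:
  a (successors {a, b, c}): φ is false.
  b (successors {a}): φ is false.
  c (successors {a, b, d}): φ is false.
  d (successors {a}): φ is false.
For instance, at c:
  At c: Dia Dia (Box s -> (not q -> s)) is true, so not Dia Dia (Box s -> (not q -> s)) is false.
    At c: Dia Dia (Box s -> (not q -> s)) requires Dia (Box s -> (not q -> s)) at some successor in {a, b, d}.
      Dia (Box s -> (not q -> s)) holds at a, so Dia Dia (Box s -> (not q -> s)) is true at c.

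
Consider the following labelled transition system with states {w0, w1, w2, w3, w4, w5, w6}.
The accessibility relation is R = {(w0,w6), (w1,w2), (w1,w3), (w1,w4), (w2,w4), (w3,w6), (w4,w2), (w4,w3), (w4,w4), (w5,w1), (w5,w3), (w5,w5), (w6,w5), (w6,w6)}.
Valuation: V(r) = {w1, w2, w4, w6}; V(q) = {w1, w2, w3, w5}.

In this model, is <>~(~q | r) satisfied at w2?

No

Recall that <>ψ holds at a world iff ψ holds at some accessible world.
At w2: <>~(~q | r) requires ~(~q | r) at some successor in {w4}.
  At w4: ~(~q | r) is false.
So <>~(~q | r) is false at w2.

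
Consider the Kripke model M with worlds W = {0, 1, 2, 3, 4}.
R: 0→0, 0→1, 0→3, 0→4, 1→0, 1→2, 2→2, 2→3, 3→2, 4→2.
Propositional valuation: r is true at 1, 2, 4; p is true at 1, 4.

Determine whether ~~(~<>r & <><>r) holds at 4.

Recall that <>ψ holds at a world iff ψ holds at some accessible world.
At 4: ~(~<>r & <><>r) is true, so ~~(~<>r & <><>r) is false.
  At 4: ~<>r & <><>r is false, so ~(~<>r & <><>r) is true.
    At 4: ~<>r is false, <><>r is true, so ~<>r & <><>r is false.
      At 4: <>r is true, so ~<>r is false.
      At 4: <><>r requires <>r at some successor in {2}.
        <>r holds at 2, so <><>r is true at 4.

No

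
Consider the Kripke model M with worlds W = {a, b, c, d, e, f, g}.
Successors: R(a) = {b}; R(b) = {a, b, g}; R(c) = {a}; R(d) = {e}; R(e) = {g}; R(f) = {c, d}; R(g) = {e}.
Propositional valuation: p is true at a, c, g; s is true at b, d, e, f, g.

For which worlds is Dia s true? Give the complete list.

a, b, d, e, f, g

Let φ = Dia s. Evaluate φ at each world:
  a (successors {b}): φ is true.
  b (successors {a, b, g}): φ is true.
  c (successors {a}): φ is false.
  d (successors {e}): φ is true.
  e (successors {g}): φ is true.
  f (successors {c, d}): φ is true.
  g (successors {e}): φ is true.
For instance, at f:
  At f: Dia s requires s at some successor in {c, d}.
    s holds at d, so Dia s is true at f.
Satisfying worlds: {a, b, d, e, f, g}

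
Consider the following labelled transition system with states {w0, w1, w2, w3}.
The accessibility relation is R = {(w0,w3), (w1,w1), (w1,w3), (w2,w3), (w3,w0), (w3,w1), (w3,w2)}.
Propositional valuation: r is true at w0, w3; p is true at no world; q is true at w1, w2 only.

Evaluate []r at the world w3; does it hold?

No

Recall that []ψ holds at a world iff ψ holds at every accessible world, and <>ψ holds iff ψ holds at some accessible world.
At w3: []r requires r at every successor {w0, w1, w2}.
  r fails at w1, so []r is false at w3.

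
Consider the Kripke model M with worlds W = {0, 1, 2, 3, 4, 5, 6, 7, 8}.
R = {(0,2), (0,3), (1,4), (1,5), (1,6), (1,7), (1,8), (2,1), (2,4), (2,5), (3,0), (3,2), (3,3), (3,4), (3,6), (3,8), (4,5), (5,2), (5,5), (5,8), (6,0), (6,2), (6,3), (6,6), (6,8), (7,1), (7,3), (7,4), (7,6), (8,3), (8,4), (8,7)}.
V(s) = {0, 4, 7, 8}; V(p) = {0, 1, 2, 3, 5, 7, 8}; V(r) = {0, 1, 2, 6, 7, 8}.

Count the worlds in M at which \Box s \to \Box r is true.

Let φ = \Box s \to \Box r. Evaluate φ at each world:
  0 (successors {2, 3}): φ is true.
  1 (successors {4, 5, 6, 7, 8}): φ is true.
  2 (successors {1, 4, 5}): φ is true.
  3 (successors {0, 2, 3, 4, 6, 8}): φ is true.
  4 (successors {5}): φ is true.
  5 (successors {2, 5, 8}): φ is true.
  6 (successors {0, 2, 3, 6, 8}): φ is true.
  7 (successors {1, 3, 4, 6}): φ is true.
  8 (successors {3, 4, 7}): φ is true.
For instance, at 1:
  At 1: \Box s is false, \Box r is false, so \Box s \to \Box r is true.
    At 1: \Box s requires s at every successor {4, 5, 6, 7, 8}.
      s fails at 5, so \Box s is false at 1.
    At 1: \Box r requires r at every successor {4, 5, 6, 7, 8}.
      r fails at 4, so \Box r is false at 1.
Satisfying worlds: {0, 1, 2, 3, 4, 5, 6, 7, 8}

9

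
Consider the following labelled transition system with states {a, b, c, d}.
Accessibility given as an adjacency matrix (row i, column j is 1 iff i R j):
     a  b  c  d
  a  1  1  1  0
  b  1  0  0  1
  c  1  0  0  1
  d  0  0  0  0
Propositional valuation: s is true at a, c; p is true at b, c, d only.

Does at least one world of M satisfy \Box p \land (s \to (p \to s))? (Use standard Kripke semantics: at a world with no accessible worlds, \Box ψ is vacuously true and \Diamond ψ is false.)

Let φ = \Box p \land (s \to (p \to s)). Evaluate φ at each world:
  a (successors {a, b, c}): φ is false.
  b (successors {a, d}): φ is false.
  c (successors {a, d}): φ is false.
  d (successors ∅): φ is true.
Detail at d (witness):
  At d: \Box p is true, s \to (p \to s) is true, so \Box p \land (s \to (p \to s)) is true.
    At d: no accessible worlds, so \Box p holds vacuously.

Yes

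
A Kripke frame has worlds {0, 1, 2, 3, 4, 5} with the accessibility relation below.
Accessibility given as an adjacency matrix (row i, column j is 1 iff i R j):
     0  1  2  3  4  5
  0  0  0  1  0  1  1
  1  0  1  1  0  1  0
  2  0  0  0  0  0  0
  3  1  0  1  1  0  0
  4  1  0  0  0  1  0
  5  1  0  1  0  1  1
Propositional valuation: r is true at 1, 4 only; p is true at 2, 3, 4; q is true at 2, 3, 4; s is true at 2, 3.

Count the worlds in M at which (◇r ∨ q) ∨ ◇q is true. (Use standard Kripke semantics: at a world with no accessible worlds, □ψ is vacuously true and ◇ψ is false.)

6

Let φ = (◇r ∨ q) ∨ ◇q. Evaluate φ at each world:
  0 (successors {2, 4, 5}): φ is true.
  1 (successors {1, 2, 4}): φ is true.
  2 (successors ∅): φ is true.
  3 (successors {0, 2, 3}): φ is true.
  4 (successors {0, 4}): φ is true.
  5 (successors {0, 2, 4, 5}): φ is true.
For instance, at 3:
  At 3: ◇r ∨ q is true, ◇q is true, so (◇r ∨ q) ∨ ◇q is true.
    At 3: ◇r is false, q is true, so ◇r ∨ q is true.
      At 3: ◇r requires r at some successor in {0, 2, 3}.
        At 0: r is false.
        At 2: r is false.
        At 3: r is false.
      So ◇r is false at 3.
    At 3: ◇q requires q at some successor in {0, 2, 3}.
      q holds at 2, so ◇q is true at 3.
Satisfying worlds: {0, 1, 2, 3, 4, 5}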